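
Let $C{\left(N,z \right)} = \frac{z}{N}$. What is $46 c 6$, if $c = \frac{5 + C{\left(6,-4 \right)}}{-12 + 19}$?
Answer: $\frac{1196}{7} \approx 170.86$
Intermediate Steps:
$c = \frac{13}{21}$ ($c = \frac{5 - \frac{4}{6}}{-12 + 19} = \frac{5 - \frac{2}{3}}{7} = \left(5 - \frac{2}{3}\right) \frac{1}{7} = \frac{13}{3} \cdot \frac{1}{7} = \frac{13}{21} \approx 0.61905$)
$46 c 6 = 46 \cdot \frac{13}{21} \cdot 6 = \frac{598}{21} \cdot 6 = \frac{1196}{7}$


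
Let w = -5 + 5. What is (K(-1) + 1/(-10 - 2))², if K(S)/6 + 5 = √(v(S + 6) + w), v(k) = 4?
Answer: 47089/144 ≈ 327.01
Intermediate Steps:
w = 0
K(S) = -18 (K(S) = -30 + 6*√(4 + 0) = -30 + 6*√4 = -30 + 6*2 = -30 + 12 = -18)
(K(-1) + 1/(-10 - 2))² = (-18 + 1/(-10 - 2))² = (-18 + 1/(-12))² = (-18 - 1/12)² = (-217/12)² = 47089/144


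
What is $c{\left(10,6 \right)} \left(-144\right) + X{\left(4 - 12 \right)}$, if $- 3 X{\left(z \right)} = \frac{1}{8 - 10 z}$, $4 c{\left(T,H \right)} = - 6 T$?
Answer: $\frac{570239}{264} \approx 2160.0$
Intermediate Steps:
$c{\left(T,H \right)} = - \frac{3 T}{2}$ ($c{\left(T,H \right)} = \frac{\left(-6\right) T}{4} = - \frac{3 T}{2}$)
$X{\left(z \right)} = - \frac{1}{3 \left(8 - 10 z\right)}$
$c{\left(10,6 \right)} \left(-144\right) + X{\left(4 - 12 \right)} = \left(- \frac{3}{2}\right) 10 \left(-144\right) + \frac{1}{6 \left(-4 + 5 \left(4 - 12\right)\right)} = \left(-15\right) \left(-144\right) + \frac{1}{6 \left(-4 + 5 \left(4 - 12\right)\right)} = 2160 + \frac{1}{6 \left(-4 + 5 \left(-8\right)\right)} = 2160 + \frac{1}{6 \left(-4 - 40\right)} = 2160 + \frac{1}{6 \left(-44\right)} = 2160 + \frac{1}{6} \left(- \frac{1}{44}\right) = 2160 - \frac{1}{264} = \frac{570239}{264}$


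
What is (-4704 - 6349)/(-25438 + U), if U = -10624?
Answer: 11053/36062 ≈ 0.30650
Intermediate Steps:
(-4704 - 6349)/(-25438 + U) = (-4704 - 6349)/(-25438 - 10624) = -11053/(-36062) = -11053*(-1/36062) = 11053/36062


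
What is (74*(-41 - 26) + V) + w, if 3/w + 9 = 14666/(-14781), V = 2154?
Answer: -414181123/147695 ≈ -2804.3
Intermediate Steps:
w = -44343/147695 (w = 3/(-9 + 14666/(-14781)) = 3/(-9 + 14666*(-1/14781)) = 3/(-9 - 14666/14781) = 3/(-147695/14781) = 3*(-14781/147695) = -44343/147695 ≈ -0.30023)
(74*(-41 - 26) + V) + w = (74*(-41 - 26) + 2154) - 44343/147695 = (74*(-67) + 2154) - 44343/147695 = (-4958 + 2154) - 44343/147695 = -2804 - 44343/147695 = -414181123/147695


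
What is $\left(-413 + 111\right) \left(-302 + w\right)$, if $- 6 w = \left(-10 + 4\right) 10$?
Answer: $88184$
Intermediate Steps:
$w = 10$ ($w = - \frac{\left(-10 + 4\right) 10}{6} = - \frac{\left(-6\right) 10}{6} = \left(- \frac{1}{6}\right) \left(-60\right) = 10$)
$\left(-413 + 111\right) \left(-302 + w\right) = \left(-413 + 111\right) \left(-302 + 10\right) = \left(-302\right) \left(-292\right) = 88184$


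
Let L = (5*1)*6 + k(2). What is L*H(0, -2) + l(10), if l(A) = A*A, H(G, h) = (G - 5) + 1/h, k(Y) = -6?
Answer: -32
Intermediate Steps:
H(G, h) = -5 + G + 1/h (H(G, h) = (-5 + G) + 1/h = -5 + G + 1/h)
l(A) = A²
L = 24 (L = (5*1)*6 - 6 = 5*6 - 6 = 30 - 6 = 24)
L*H(0, -2) + l(10) = 24*(-5 + 0 + 1/(-2)) + 10² = 24*(-5 + 0 - ½) + 100 = 24*(-11/2) + 100 = -132 + 100 = -32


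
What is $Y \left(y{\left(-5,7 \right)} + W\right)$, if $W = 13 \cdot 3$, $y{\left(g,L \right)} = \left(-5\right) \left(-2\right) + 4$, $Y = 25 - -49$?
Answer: $3922$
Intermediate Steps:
$Y = 74$ ($Y = 25 + 49 = 74$)
$y{\left(g,L \right)} = 14$ ($y{\left(g,L \right)} = 10 + 4 = 14$)
$W = 39$
$Y \left(y{\left(-5,7 \right)} + W\right) = 74 \left(14 + 39\right) = 74 \cdot 53 = 3922$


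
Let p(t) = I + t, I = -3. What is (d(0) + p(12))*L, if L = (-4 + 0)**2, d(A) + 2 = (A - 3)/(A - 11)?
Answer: 1280/11 ≈ 116.36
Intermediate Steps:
d(A) = -2 + (-3 + A)/(-11 + A) (d(A) = -2 + (A - 3)/(A - 11) = -2 + (-3 + A)/(-11 + A))
p(t) = -3 + t
L = 16 (L = (-4)**2 = 16)
(d(0) + p(12))*L = ((19 - 1*0)/(-11 + 0) + (-3 + 12))*16 = ((19 + 0)/(-11) + 9)*16 = (-1/11*19 + 9)*16 = (-19/11 + 9)*16 = (80/11)*16 = 1280/11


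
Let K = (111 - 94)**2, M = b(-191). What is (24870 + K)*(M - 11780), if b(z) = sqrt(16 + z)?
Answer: -296373020 + 125795*I*sqrt(7) ≈ -2.9637e+8 + 3.3282e+5*I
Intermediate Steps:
M = 5*I*sqrt(7) (M = sqrt(16 - 191) = sqrt(-175) = 5*I*sqrt(7) ≈ 13.229*I)
K = 289 (K = 17**2 = 289)
(24870 + K)*(M - 11780) = (24870 + 289)*(5*I*sqrt(7) - 11780) = 25159*(-11780 + 5*I*sqrt(7)) = -296373020 + 125795*I*sqrt(7)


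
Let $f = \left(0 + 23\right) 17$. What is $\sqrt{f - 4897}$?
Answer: $i \sqrt{4506} \approx 67.127 i$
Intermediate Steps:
$f = 391$ ($f = 23 \cdot 17 = 391$)
$\sqrt{f - 4897} = \sqrt{391 - 4897} = \sqrt{-4506} = i \sqrt{4506}$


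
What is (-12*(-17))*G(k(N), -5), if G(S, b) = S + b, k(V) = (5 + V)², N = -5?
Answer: -1020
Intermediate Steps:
(-12*(-17))*G(k(N), -5) = (-12*(-17))*((5 - 5)² - 5) = 204*(0² - 5) = 204*(0 - 5) = 204*(-5) = -1020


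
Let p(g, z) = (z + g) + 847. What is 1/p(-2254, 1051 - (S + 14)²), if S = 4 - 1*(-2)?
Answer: -1/756 ≈ -0.0013228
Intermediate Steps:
S = 6 (S = 4 + 2 = 6)
p(g, z) = 847 + g + z (p(g, z) = (g + z) + 847 = 847 + g + z)
1/p(-2254, 1051 - (S + 14)²) = 1/(847 - 2254 + (1051 - (6 + 14)²)) = 1/(847 - 2254 + (1051 - 1*20²)) = 1/(847 - 2254 + (1051 - 1*400)) = 1/(847 - 2254 + (1051 - 400)) = 1/(847 - 2254 + 651) = 1/(-756) = -1/756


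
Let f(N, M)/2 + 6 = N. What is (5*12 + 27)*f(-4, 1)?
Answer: -1740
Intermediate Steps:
f(N, M) = -12 + 2*N
(5*12 + 27)*f(-4, 1) = (5*12 + 27)*(-12 + 2*(-4)) = (60 + 27)*(-12 - 8) = 87*(-20) = -1740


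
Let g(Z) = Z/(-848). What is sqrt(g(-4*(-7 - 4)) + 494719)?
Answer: sqrt(5558662101)/106 ≈ 703.36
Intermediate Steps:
g(Z) = -Z/848 (g(Z) = Z*(-1/848) = -Z/848)
sqrt(g(-4*(-7 - 4)) + 494719) = sqrt(-(-1)*(-7 - 4)/212 + 494719) = sqrt(-(-1)*(-11)/212 + 494719) = sqrt(-1/848*44 + 494719) = sqrt(-11/212 + 494719) = sqrt(104880417/212) = sqrt(5558662101)/106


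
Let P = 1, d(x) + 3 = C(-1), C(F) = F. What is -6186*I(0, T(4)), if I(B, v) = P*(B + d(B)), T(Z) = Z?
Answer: 24744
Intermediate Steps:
d(x) = -4 (d(x) = -3 - 1 = -4)
I(B, v) = -4 + B (I(B, v) = 1*(B - 4) = 1*(-4 + B) = -4 + B)
-6186*I(0, T(4)) = -6186*(-4 + 0) = -6186*(-4) = 24744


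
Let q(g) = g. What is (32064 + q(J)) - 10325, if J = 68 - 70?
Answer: 21737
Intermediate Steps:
J = -2
(32064 + q(J)) - 10325 = (32064 - 2) - 10325 = 32062 - 10325 = 21737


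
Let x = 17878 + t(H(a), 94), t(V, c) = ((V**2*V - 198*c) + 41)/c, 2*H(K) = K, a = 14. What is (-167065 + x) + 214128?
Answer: 3043113/47 ≈ 64747.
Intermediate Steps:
H(K) = K/2
t(V, c) = (41 + V**3 - 198*c)/c (t(V, c) = ((V**3 - 198*c) + 41)/c = (41 + V**3 - 198*c)/c)
x = 831152/47 (x = 17878 + (41 + ((1/2)*14)**3 - 198*94)/94 = 17878 + (41 + 7**3 - 18612)/94 = 17878 + (41 + 343 - 18612)/94 = 17878 + (1/94)*(-18228) = 17878 - 9114/47 = 831152/47 ≈ 17684.)
(-167065 + x) + 214128 = (-167065 + 831152/47) + 214128 = -7020903/47 + 214128 = 3043113/47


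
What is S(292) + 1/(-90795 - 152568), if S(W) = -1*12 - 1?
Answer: -3163720/243363 ≈ -13.000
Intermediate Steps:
S(W) = -13 (S(W) = -12 - 1 = -13)
S(292) + 1/(-90795 - 152568) = -13 + 1/(-90795 - 152568) = -13 + 1/(-243363) = -13 - 1/243363 = -3163720/243363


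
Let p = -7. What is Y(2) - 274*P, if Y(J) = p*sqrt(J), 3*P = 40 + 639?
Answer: -186046/3 - 7*sqrt(2) ≈ -62025.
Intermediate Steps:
P = 679/3 (P = (40 + 639)/3 = (1/3)*679 = 679/3 ≈ 226.33)
Y(J) = -7*sqrt(J)
Y(2) - 274*P = -7*sqrt(2) - 274*679/3 = -7*sqrt(2) - 186046/3 = -186046/3 - 7*sqrt(2)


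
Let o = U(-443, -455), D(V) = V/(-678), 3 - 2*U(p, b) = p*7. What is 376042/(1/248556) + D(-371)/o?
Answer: 98351732789114483/1052256 ≈ 9.3467e+10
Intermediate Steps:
U(p, b) = 3/2 - 7*p/2 (U(p, b) = 3/2 - p*7/2 = 3/2 - 7*p/2)
D(V) = -V/678 (D(V) = V*(-1/678) = -V/678)
o = 1552 (o = 3/2 - 7/2*(-443) = 3/2 + 3101/2 = 1552)
376042/(1/248556) + D(-371)/o = 376042/(1/248556) - 1/678*(-371)/1552 = 376042/(1/248556) + (371/678)*(1/1552) = 376042*248556 + 371/1052256 = 93467495352 + 371/1052256 = 98351732789114483/1052256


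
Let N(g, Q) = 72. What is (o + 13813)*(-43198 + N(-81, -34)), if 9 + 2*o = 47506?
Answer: -1619877249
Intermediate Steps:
o = 47497/2 (o = -9/2 + (½)*47506 = -9/2 + 23753 = 47497/2 ≈ 23749.)
(o + 13813)*(-43198 + N(-81, -34)) = (47497/2 + 13813)*(-43198 + 72) = (75123/2)*(-43126) = -1619877249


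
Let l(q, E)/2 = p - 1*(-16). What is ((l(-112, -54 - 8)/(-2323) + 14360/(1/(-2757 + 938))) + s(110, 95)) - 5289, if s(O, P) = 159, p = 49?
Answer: -60690628440/2323 ≈ -2.6126e+7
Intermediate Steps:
l(q, E) = 130 (l(q, E) = 2*(49 - 1*(-16)) = 2*(49 + 16) = 2*65 = 130)
((l(-112, -54 - 8)/(-2323) + 14360/(1/(-2757 + 938))) + s(110, 95)) - 5289 = ((130/(-2323) + 14360/(1/(-2757 + 938))) + 159) - 5289 = ((130*(-1/2323) + 14360/(1/(-1819))) + 159) - 5289 = ((-130/2323 + 14360/(-1/1819)) + 159) - 5289 = ((-130/2323 + 14360*(-1819)) + 159) - 5289 = ((-130/2323 - 26120840) + 159) - 5289 = (-60678711450/2323 + 159) - 5289 = -60678342093/2323 - 5289 = -60690628440/2323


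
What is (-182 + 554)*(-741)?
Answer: -275652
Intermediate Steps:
(-182 + 554)*(-741) = 372*(-741) = -275652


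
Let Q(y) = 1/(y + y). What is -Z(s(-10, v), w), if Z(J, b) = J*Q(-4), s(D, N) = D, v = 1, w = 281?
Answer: -5/4 ≈ -1.2500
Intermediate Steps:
Q(y) = 1/(2*y)
Z(J, b) = -J/8 (Z(J, b) = J*((½)/(-4)) = J*((½)*(-¼)) = J*(-⅛) = -J/8)
-Z(s(-10, v), w) = -(-1)*(-10)/8 = -1*5/4 = -5/4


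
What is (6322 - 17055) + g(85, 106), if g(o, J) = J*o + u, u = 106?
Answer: -1617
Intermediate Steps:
g(o, J) = 106 + J*o (g(o, J) = J*o + 106 = 106 + J*o)
(6322 - 17055) + g(85, 106) = (6322 - 17055) + (106 + 106*85) = -10733 + (106 + 9010) = -10733 + 9116 = -1617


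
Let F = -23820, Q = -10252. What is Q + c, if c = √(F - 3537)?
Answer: -10252 + I*√27357 ≈ -10252.0 + 165.4*I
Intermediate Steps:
c = I*√27357 (c = √(-23820 - 3537) = √(-27357) = I*√27357 ≈ 165.4*I)
Q + c = -10252 + I*√27357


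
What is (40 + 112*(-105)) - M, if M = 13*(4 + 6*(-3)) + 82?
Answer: -11620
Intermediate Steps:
M = -100 (M = 13*(4 - 18) + 82 = 13*(-14) + 82 = -182 + 82 = -100)
(40 + 112*(-105)) - M = (40 + 112*(-105)) - 1*(-100) = (40 - 11760) + 100 = -11720 + 100 = -11620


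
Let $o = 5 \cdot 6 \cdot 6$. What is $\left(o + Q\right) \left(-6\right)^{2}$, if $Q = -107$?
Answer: $2628$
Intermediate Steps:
$o = 180$ ($o = 30 \cdot 6 = 180$)
$\left(o + Q\right) \left(-6\right)^{2} = \left(180 - 107\right) \left(-6\right)^{2} = 73 \cdot 36 = 2628$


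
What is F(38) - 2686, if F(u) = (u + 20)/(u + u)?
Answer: -102039/38 ≈ -2685.2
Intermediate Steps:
F(u) = (20 + u)/(2*u) (F(u) = (20 + u)/((2*u)) = (20 + u)*(1/(2*u)) = (20 + u)/(2*u))
F(38) - 2686 = (½)*(20 + 38)/38 - 2686 = (½)*(1/38)*58 - 2686 = 29/38 - 2686 = -102039/38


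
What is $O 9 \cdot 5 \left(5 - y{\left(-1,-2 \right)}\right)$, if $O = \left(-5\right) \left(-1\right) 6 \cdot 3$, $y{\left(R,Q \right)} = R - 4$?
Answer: $40500$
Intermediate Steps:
$y{\left(R,Q \right)} = -4 + R$
$O = 90$ ($O = 5 \cdot 6 \cdot 3 = 30 \cdot 3 = 90$)
$O 9 \cdot 5 \left(5 - y{\left(-1,-2 \right)}\right) = 90 \cdot 9 \cdot 5 \left(5 - \left(-4 - 1\right)\right) = 90 \cdot 45 \left(5 - -5\right) = 4050 \left(5 + 5\right) = 4050 \cdot 10 = 40500$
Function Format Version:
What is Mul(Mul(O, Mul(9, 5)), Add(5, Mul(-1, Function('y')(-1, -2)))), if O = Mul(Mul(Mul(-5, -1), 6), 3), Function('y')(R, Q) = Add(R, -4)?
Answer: 40500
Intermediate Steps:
Function('y')(R, Q) = Add(-4, R)
O = 90 (O = Mul(Mul(5, 6), 3) = Mul(30, 3) = 90)
Mul(Mul(O, Mul(9, 5)), Add(5, Mul(-1, Function('y')(-1, -2)))) = Mul(Mul(90, Mul(9, 5)), Add(5, Mul(-1, Add(-4, -1)))) = Mul(Mul(90, 45), Add(5, Mul(-1, -5))) = Mul(4050, Add(5, 5)) = Mul(4050, 10) = 40500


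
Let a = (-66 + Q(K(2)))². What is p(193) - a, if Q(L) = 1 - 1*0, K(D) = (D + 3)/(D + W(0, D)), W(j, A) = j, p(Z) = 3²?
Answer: -4216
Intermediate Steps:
p(Z) = 9
K(D) = (3 + D)/D (K(D) = (D + 3)/(D + 0) = (3 + D)/D)
Q(L) = 1 (Q(L) = 1 + 0 = 1)
a = 4225 (a = (-66 + 1)² = (-65)² = 4225)
p(193) - a = 9 - 1*4225 = 9 - 4225 = -4216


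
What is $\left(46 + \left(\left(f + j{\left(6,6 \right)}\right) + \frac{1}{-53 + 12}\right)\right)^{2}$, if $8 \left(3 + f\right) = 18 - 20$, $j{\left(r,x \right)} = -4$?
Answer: $\frac{40335201}{26896} \approx 1499.7$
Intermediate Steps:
$f = - \frac{13}{4}$ ($f = -3 + \frac{18 - 20}{8} = -3 + \frac{1}{8} \left(-2\right) = -3 - \frac{1}{4} = - \frac{13}{4} \approx -3.25$)
$\left(46 + \left(\left(f + j{\left(6,6 \right)}\right) + \frac{1}{-53 + 12}\right)\right)^{2} = \left(46 + \left(\left(- \frac{13}{4} - 4\right) + \frac{1}{-53 + 12}\right)\right)^{2} = \left(46 - \left(\frac{29}{4} - \frac{1}{-41}\right)\right)^{2} = \left(46 - \frac{1193}{164}\right)^{2} = \left(\frac{6351}{164}\right)^{2} = \frac{40335201}{26896}$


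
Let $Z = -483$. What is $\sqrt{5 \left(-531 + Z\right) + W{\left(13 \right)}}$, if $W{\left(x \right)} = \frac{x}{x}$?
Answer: $i \sqrt{5069} \approx 71.197 i$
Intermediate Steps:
$W{\left(x \right)} = 1$
$\sqrt{5 \left(-531 + Z\right) + W{\left(13 \right)}} = \sqrt{5 \left(-531 - 483\right) + 1} = \sqrt{5 \left(-1014\right) + 1} = \sqrt{-5070 + 1} = \sqrt{-5069} = i \sqrt{5069}$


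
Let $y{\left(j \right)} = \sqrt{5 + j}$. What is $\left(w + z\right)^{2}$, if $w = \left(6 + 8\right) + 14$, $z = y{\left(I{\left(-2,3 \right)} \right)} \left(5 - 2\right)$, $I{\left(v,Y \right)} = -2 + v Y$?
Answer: $757 + 168 i \sqrt{3} \approx 757.0 + 290.98 i$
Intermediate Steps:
$I{\left(v,Y \right)} = -2 + Y v$
$z = 3 i \sqrt{3}$ ($z = \sqrt{5 + \left(-2 + 3 \left(-2\right)\right)} \left(5 - 2\right) = \sqrt{5 - 8} \cdot 3 = \sqrt{-3} \cdot 3 = i \sqrt{3} \cdot 3 = 3 i \sqrt{3} \approx 5.1962 i$)
$w = 28$ ($w = 14 + 14 = 28$)
$\left(w + z\right)^{2} = \left(28 + 3 i \sqrt{3}\right)^{2}$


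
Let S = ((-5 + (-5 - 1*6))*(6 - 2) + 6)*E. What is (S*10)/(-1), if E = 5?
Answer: 2900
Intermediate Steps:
S = -290 (S = ((-5 + (-5 - 1*6))*(6 - 2) + 6)*5 = ((-5 + (-5 - 6))*4 + 6)*5 = ((-5 - 11)*4 + 6)*5 = (-16*4 + 6)*5 = (-64 + 6)*5 = -58*5 = -290)
(S*10)/(-1) = -290*10/(-1) = -2900*(-1) = 2900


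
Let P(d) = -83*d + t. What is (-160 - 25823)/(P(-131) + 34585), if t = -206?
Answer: -2887/5028 ≈ -0.57418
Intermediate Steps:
P(d) = -206 - 83*d (P(d) = -83*d - 206 = -206 - 83*d)
(-160 - 25823)/(P(-131) + 34585) = (-160 - 25823)/((-206 - 83*(-131)) + 34585) = -25983/((-206 + 10873) + 34585) = -25983/(10667 + 34585) = -25983/45252 = -25983*1/45252 = -2887/5028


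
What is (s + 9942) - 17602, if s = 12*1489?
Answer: 10208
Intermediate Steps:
s = 17868
(s + 9942) - 17602 = (17868 + 9942) - 17602 = 27810 - 17602 = 10208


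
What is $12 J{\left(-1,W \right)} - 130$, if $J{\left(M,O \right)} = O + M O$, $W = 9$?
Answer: $-130$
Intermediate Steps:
$12 J{\left(-1,W \right)} - 130 = 12 \cdot 9 \left(1 - 1\right) - 130 = 12 \cdot 9 \cdot 0 - 130 = 12 \cdot 0 - 130 = 0 - 130 = -130$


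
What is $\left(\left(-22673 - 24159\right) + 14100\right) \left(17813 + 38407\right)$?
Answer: $-1840193040$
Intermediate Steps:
$\left(\left(-22673 - 24159\right) + 14100\right) \left(17813 + 38407\right) = \left(-46832 + 14100\right) 56220 = \left(-32732\right) 56220 = -1840193040$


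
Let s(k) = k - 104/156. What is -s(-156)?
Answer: 470/3 ≈ 156.67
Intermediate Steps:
s(k) = -2/3 + k (s(k) = k - 104*1/156 = k - 2/3 = -2/3 + k)
-s(-156) = -(-2/3 - 156) = -1*(-470/3) = 470/3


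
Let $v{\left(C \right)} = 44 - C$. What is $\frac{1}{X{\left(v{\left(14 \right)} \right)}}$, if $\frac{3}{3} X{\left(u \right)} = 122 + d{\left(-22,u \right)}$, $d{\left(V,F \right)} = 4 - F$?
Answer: $\frac{1}{96} \approx 0.010417$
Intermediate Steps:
$X{\left(u \right)} = 126 - u$ ($X{\left(u \right)} = 122 - \left(-4 + u\right) = 126 - u$)
$\frac{1}{X{\left(v{\left(14 \right)} \right)}} = \frac{1}{126 - \left(44 - 14\right)} = \frac{1}{126 - 30} = \frac{1}{96}$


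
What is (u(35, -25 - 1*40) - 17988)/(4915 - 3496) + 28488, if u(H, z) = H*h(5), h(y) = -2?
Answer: 40406414/1419 ≈ 28475.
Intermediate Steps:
u(H, z) = -2*H (u(H, z) = H*(-2) = -2*H)
(u(35, -25 - 1*40) - 17988)/(4915 - 3496) + 28488 = (-2*35 - 17988)/(4915 - 3496) + 28488 = (-70 - 17988)/1419 + 28488 = -18058*1/1419 + 28488 = -18058/1419 + 28488 = 40406414/1419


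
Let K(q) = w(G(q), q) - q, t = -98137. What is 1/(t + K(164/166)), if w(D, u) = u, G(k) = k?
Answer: -1/98137 ≈ -1.0190e-5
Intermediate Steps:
K(q) = 0 (K(q) = q - q = 0)
1/(t + K(164/166)) = 1/(-98137 + 0) = 1/(-98137) = -1/98137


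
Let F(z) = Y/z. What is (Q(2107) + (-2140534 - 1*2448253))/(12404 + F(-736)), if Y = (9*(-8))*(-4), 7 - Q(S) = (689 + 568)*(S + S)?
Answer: -227372894/285283 ≈ -797.01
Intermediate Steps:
Q(S) = 7 - 2514*S (Q(S) = 7 - (689 + 568)*(S + S) = 7 - 1257*2*S = 7 - 2514*S)
Y = 288 (Y = -72*(-4) = 288)
F(z) = 288/z
(Q(2107) + (-2140534 - 1*2448253))/(12404 + F(-736)) = ((7 - 2514*2107) + (-2140534 - 1*2448253))/(12404 + 288/(-736)) = ((7 - 5296998) + (-2140534 - 2448253))/(12404 + 288*(-1/736)) = (-5296991 - 4588787)/(12404 - 9/23) = -9885778/285283/23 = -9885778*23/285283 = -227372894/285283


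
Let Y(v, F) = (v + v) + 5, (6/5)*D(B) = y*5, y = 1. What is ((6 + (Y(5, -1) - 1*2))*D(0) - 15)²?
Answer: 148225/36 ≈ 4117.4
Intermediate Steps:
D(B) = 25/6 (D(B) = 5*(1*5)/6 = (⅚)*5 = 25/6)
Y(v, F) = 5 + 2*v (Y(v, F) = 2*v + 5 = 5 + 2*v)
((6 + (Y(5, -1) - 1*2))*D(0) - 15)² = ((6 + ((5 + 2*5) - 1*2))*(25/6) - 15)² = ((6 + ((5 + 10) - 2))*(25/6) - 15)² = ((6 + (15 - 2))*(25/6) - 15)² = ((6 + 13)*(25/6) - 15)² = (19*(25/6) - 15)² = (475/6 - 15)² = (385/6)² = 148225/36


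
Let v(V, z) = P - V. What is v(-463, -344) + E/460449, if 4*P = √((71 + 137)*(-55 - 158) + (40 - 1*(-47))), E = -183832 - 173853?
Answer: 212830202/460449 + 51*I*√17/4 ≈ 462.22 + 52.57*I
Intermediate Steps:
E = -357685
P = 51*I*√17/4 (P = √((71 + 137)*(-55 - 158) + (40 - 1*(-47)))/4 = √(208*(-213) + (40 + 47))/4 = √(-44304 + 87)/4 = √(-44217)/4 = (51*I*√17)/4 = 51*I*√17/4 ≈ 52.57*I)
v(V, z) = -V + 51*I*√17/4 (v(V, z) = 51*I*√17/4 - V = -V + 51*I*√17/4)
v(-463, -344) + E/460449 = (-1*(-463) + 51*I*√17/4) - 357685/460449 = (463 + 51*I*√17/4) - 357685*1/460449 = (463 + 51*I*√17/4) - 357685/460449 = 212830202/460449 + 51*I*√17/4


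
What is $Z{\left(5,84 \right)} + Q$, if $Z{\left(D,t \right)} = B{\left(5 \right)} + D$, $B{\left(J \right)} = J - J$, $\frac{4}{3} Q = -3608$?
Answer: $-2701$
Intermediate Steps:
$Q = -2706$ ($Q = \frac{3}{4} \left(-3608\right) = -2706$)
$B{\left(J \right)} = 0$
$Z{\left(D,t \right)} = D$ ($Z{\left(D,t \right)} = 0 + D = D$)
$Z{\left(5,84 \right)} + Q = 5 - 2706 = -2701$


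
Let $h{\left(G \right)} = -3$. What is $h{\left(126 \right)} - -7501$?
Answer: $7498$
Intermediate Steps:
$h{\left(126 \right)} - -7501 = -3 - -7501 = -3 + 7501 = 7498$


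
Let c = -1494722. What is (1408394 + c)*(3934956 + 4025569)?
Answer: -687216202200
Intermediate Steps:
(1408394 + c)*(3934956 + 4025569) = (1408394 - 1494722)*(3934956 + 4025569) = -86328*7960525 = -687216202200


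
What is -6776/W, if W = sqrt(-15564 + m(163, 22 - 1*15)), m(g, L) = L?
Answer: 6776*I*sqrt(15557)/15557 ≈ 54.326*I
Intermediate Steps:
W = I*sqrt(15557) (W = sqrt(-15564 + (22 - 1*15)) = sqrt(-15564 + (22 - 15)) = sqrt(-15564 + 7) = sqrt(-15557) = I*sqrt(15557) ≈ 124.73*I)
-6776/W = -6776*(-I*sqrt(15557)/15557) = -(-6776)*I*sqrt(15557)/15557 = 6776*I*sqrt(15557)/15557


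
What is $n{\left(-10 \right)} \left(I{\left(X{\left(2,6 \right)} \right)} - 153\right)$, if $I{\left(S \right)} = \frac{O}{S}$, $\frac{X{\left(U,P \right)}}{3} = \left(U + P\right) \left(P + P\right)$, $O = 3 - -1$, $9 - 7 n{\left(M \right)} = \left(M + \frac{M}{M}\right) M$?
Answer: $\frac{99135}{56} \approx 1770.3$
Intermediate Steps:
$n{\left(M \right)} = \frac{9}{7} - \frac{M \left(1 + M\right)}{7}$ ($n{\left(M \right)} = \frac{9}{7} - \frac{\left(M + \frac{M}{M}\right) M}{7} = \frac{9}{7} - \frac{\left(M + 1\right) M}{7} = \frac{9}{7} - \frac{\left(1 + M\right) M}{7} = \frac{9}{7} - \frac{M \left(1 + M\right)}{7}$)
$O = 4$ ($O = 3 + 1 = 4$)
$X{\left(U,P \right)} = 6 P \left(P + U\right)$ ($X{\left(U,P \right)} = 3 \left(U + P\right) \left(P + P\right) = 3 \left(P + U\right) 2 P = 3 \cdot 2 P \left(P + U\right) = 6 P \left(P + U\right)$)
$I{\left(S \right)} = \frac{4}{S}$
$n{\left(-10 \right)} \left(I{\left(X{\left(2,6 \right)} \right)} - 153\right) = \left(\frac{9}{7} - - \frac{10}{7} - \frac{\left(-10\right)^{2}}{7}\right) \left(\frac{4}{6 \cdot 6 \left(6 + 2\right)} - 153\right) = \left(\frac{9}{7} + \frac{10}{7} - \frac{100}{7}\right) \left(\frac{4}{6 \cdot 6 \cdot 8} - 153\right) = \left(\frac{9}{7} + \frac{10}{7} - \frac{100}{7}\right) \left(\frac{4}{288} - 153\right) = - \frac{81 \left(4 \cdot \frac{1}{288} - 153\right)}{7} = - \frac{81 \left(\frac{1}{72} - 153\right)}{7} = \left(- \frac{81}{7}\right) \left(- \frac{11015}{72}\right) = \frac{99135}{56}$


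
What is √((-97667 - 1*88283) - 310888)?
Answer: I*√496838 ≈ 704.87*I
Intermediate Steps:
√((-97667 - 1*88283) - 310888) = √((-97667 - 88283) - 310888) = √(-185950 - 310888) = √(-496838) = I*√496838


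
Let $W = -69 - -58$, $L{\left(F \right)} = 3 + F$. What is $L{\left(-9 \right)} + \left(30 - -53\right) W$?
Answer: $-919$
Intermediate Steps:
$W = -11$ ($W = -69 + 58 = -11$)
$L{\left(-9 \right)} + \left(30 - -53\right) W = \left(3 - 9\right) + \left(30 - -53\right) \left(-11\right) = -6 + \left(30 + 53\right) \left(-11\right) = -6 + 83 \left(-11\right) = -6 - 913 = -919$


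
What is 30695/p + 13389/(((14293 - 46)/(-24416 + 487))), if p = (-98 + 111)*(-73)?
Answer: -101494346078/4506801 ≈ -22520.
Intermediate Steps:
p = -949 (p = 13*(-73) = -949)
30695/p + 13389/(((14293 - 46)/(-24416 + 487))) = 30695/(-949) + 13389/(((14293 - 46)/(-24416 + 487))) = 30695*(-1/949) + 13389/((14247/(-23929))) = -30695/949 + 13389/((14247*(-1/23929))) = -30695/949 + 13389/(-14247/23929) = -30695/949 + 13389*(-23929/14247) = -30695/949 - 106795127/4749 = -101494346078/4506801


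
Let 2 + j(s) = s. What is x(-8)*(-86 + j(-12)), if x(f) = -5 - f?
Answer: -300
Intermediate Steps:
j(s) = -2 + s
x(-8)*(-86 + j(-12)) = (-5 - 1*(-8))*(-86 + (-2 - 12)) = (-5 + 8)*(-86 - 14) = 3*(-100) = -300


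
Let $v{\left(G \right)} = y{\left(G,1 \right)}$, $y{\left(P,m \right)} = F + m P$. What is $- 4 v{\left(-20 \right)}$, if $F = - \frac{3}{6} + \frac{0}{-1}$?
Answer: $82$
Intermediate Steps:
$F = - \frac{1}{2}$ ($F = \left(-3\right) \frac{1}{6} + 0 \left(-1\right) = - \frac{1}{2} + 0 = - \frac{1}{2} \approx -0.5$)
$y{\left(P,m \right)} = - \frac{1}{2} + P m$ ($y{\left(P,m \right)} = - \frac{1}{2} + m P = - \frac{1}{2} + P m$)
$v{\left(G \right)} = - \frac{1}{2} + G$ ($v{\left(G \right)} = - \frac{1}{2} + G 1 = - \frac{1}{2} + G$)
$- 4 v{\left(-20 \right)} = - 4 \left(- \frac{1}{2} - 20\right) = \left(-4\right) \left(- \frac{41}{2}\right) = 82$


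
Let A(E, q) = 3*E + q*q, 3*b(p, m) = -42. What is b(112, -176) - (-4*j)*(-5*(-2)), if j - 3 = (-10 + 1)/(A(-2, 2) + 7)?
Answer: 34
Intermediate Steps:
b(p, m) = -14 (b(p, m) = (⅓)*(-42) = -14)
A(E, q) = q² + 3*E (A(E, q) = 3*E + q² = q² + 3*E)
j = 6/5 (j = 3 + (-10 + 1)/((2² + 3*(-2)) + 7) = 3 - 9/((4 - 6) + 7) = 3 - 9/(-2 + 7) = 3 - 9/5 = 6/5 ≈ 1.2000)
b(112, -176) - (-4*j)*(-5*(-2)) = -14 - (-4*6/5)*(-5*(-2)) = -14 - (-24)*10/5 = -14 - 1*(-48) = -14 + 48 = 34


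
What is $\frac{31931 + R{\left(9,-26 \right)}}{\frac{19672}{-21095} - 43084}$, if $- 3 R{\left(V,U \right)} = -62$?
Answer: $- \frac{2022061225}{2726629956} \approx -0.7416$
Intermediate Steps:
$R{\left(V,U \right)} = \frac{62}{3}$ ($R{\left(V,U \right)} = \left(- \frac{1}{3}\right) \left(-62\right) = \frac{62}{3}$)
$\frac{31931 + R{\left(9,-26 \right)}}{\frac{19672}{-21095} - 43084} = \frac{31931 + \frac{62}{3}}{\frac{19672}{-21095} - 43084} = \frac{95855}{3 \left(19672 \left(- \frac{1}{21095}\right) - 43084\right)} = \frac{95855}{3 \left(- \frac{19672}{21095} - 43084\right)} = \frac{95855}{3 \left(- \frac{908876652}{21095}\right)} = \frac{95855}{3} \left(- \frac{21095}{908876652}\right) = - \frac{2022061225}{2726629956}$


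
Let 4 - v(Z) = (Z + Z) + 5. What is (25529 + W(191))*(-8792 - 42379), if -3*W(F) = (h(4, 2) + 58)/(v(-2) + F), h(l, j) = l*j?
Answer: -126714849642/97 ≈ -1.3063e+9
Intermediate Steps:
v(Z) = -1 - 2*Z (v(Z) = 4 - ((Z + Z) + 5) = 4 - (2*Z + 5) = 4 - (5 + 2*Z) = 4 + (-5 - 2*Z) = -1 - 2*Z)
h(l, j) = j*l
W(F) = -22/(3 + F) (W(F) = -(2*4 + 58)/(3*((-1 - 2*(-2)) + F)) = -(8 + 58)/(3*((-1 + 4) + F)) = -22/(3 + F))
(25529 + W(191))*(-8792 - 42379) = (25529 - 22/(3 + 191))*(-8792 - 42379) = (25529 - 22/194)*(-51171) = (25529 - 22*1/194)*(-51171) = (25529 - 11/97)*(-51171) = (2476302/97)*(-51171) = -126714849642/97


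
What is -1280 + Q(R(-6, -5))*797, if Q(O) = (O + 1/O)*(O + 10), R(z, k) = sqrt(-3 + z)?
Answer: -7656 + 63760*I/3 ≈ -7656.0 + 21253.0*I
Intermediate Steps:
Q(O) = (10 + O)*(O + 1/O) (Q(O) = (O + 1/O)*(10 + O) = (10 + O)*(O + 1/O))
-1280 + Q(R(-6, -5))*797 = -1280 + (1 + (sqrt(-3 - 6))**2 + 10*sqrt(-3 - 6) + 10/(sqrt(-3 - 6)))*797 = -1280 + (1 + (sqrt(-9))**2 + 10*sqrt(-9) + 10/(sqrt(-9)))*797 = -1280 + (1 + (3*I)**2 + 10*(3*I) + 10/((3*I)))*797 = -1280 + (1 - 9 + 30*I + 10*(-I/3))*797 = -1280 + (1 - 9 + 30*I - 10*I/3)*797 = -1280 + (-8 + 80*I/3)*797 = -1280 + (-6376 + 63760*I/3) = -7656 + 63760*I/3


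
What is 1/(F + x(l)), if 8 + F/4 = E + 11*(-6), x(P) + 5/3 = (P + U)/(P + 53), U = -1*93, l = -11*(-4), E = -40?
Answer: -291/133328 ≈ -0.0021826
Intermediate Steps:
l = 44
U = -93
x(P) = -5/3 + (-93 + P)/(53 + P) (x(P) = -5/3 + (P - 93)/(P + 53) = -5/3 + (-93 + P)/(53 + P))
F = -456 (F = -32 + 4*(-40 + 11*(-6)) = -32 + 4*(-40 - 66) = -32 + 4*(-106) = -32 - 424 = -456)
1/(F + x(l)) = 1/(-456 + 2*(-272 - 1*44)/(3*(53 + 44))) = 1/(-456 + (⅔)*(-272 - 44)/97) = 1/(-456 + (⅔)*(1/97)*(-316)) = 1/(-456 - 632/291) = 1/(-133328/291) = -291/133328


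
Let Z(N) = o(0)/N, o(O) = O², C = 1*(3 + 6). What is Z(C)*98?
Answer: 0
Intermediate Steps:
C = 9 (C = 1*9 = 9)
Z(N) = 0 (Z(N) = 0²/N = 0/N = 0)
Z(C)*98 = 0*98 = 0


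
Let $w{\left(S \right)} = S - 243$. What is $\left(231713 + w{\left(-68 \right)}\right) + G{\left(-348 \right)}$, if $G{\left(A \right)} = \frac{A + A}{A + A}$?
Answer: $231403$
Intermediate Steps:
$w{\left(S \right)} = -243 + S$
$G{\left(A \right)} = 1$ ($G{\left(A \right)} = \frac{2 A}{2 A} = 2 A \frac{1}{2 A} = 1$)
$\left(231713 + w{\left(-68 \right)}\right) + G{\left(-348 \right)} = \left(231713 - 311\right) + 1 = 231402 + 1 = 231403$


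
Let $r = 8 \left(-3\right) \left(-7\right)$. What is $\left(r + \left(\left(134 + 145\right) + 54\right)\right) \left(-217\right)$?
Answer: $-108717$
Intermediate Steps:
$r = 168$ ($r = \left(-24\right) \left(-7\right) = 168$)
$\left(r + \left(\left(134 + 145\right) + 54\right)\right) \left(-217\right) = \left(168 + \left(\left(134 + 145\right) + 54\right)\right) \left(-217\right) = \left(168 + \left(279 + 54\right)\right) \left(-217\right) = \left(168 + 333\right) \left(-217\right) = 501 \left(-217\right) = -108717$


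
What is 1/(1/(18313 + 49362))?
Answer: 67675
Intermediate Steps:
1/(1/(18313 + 49362)) = 1/(1/67675) = 67675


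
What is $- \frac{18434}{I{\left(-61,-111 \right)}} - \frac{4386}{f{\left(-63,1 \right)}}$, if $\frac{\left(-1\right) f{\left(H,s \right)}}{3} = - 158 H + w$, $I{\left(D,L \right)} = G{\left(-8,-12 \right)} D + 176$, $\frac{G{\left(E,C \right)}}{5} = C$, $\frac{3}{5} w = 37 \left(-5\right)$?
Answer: $- \frac{258299981}{55501166} \approx -4.654$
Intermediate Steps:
$w = - \frac{925}{3}$ ($w = \frac{5 \cdot 37 \left(-5\right)}{3} = \frac{5}{3} \left(-185\right) = - \frac{925}{3} \approx -308.33$)
$G{\left(E,C \right)} = 5 C$
$I{\left(D,L \right)} = 176 - 60 D$ ($I{\left(D,L \right)} = 5 \left(-12\right) D + 176 = - 60 D + 176 = 176 - 60 D$)
$f{\left(H,s \right)} = 925 + 474 H$ ($f{\left(H,s \right)} = - 3 \left(- 158 H - \frac{925}{3}\right) = - 3 \left(- \frac{925}{3} - 158 H\right) = 925 + 474 H$)
$- \frac{18434}{I{\left(-61,-111 \right)}} - \frac{4386}{f{\left(-63,1 \right)}} = - \frac{18434}{176 - -3660} - \frac{4386}{925 + 474 \left(-63\right)} = - \frac{18434}{176 + 3660} - \frac{4386}{925 - 29862} = - \frac{18434}{3836} - \frac{4386}{-28937} = \left(-18434\right) \frac{1}{3836} - - \frac{4386}{28937} = - \frac{9217}{1918} + \frac{4386}{28937} = - \frac{258299981}{55501166}$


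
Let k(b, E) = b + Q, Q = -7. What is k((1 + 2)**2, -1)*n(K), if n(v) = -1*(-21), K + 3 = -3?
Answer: 42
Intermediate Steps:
K = -6 (K = -3 - 3 = -6)
n(v) = 21
k(b, E) = -7 + b (k(b, E) = b - 7 = -7 + b)
k((1 + 2)**2, -1)*n(K) = (-7 + (1 + 2)**2)*21 = (-7 + 3**2)*21 = (-7 + 9)*21 = 2*21 = 42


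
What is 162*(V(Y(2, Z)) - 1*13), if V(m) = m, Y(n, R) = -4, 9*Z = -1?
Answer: -2754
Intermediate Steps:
Z = -⅑ (Z = (⅑)*(-1) = -⅑ ≈ -0.11111)
162*(V(Y(2, Z)) - 1*13) = 162*(-4 - 1*13) = 162*(-4 - 13) = 162*(-17) = -2754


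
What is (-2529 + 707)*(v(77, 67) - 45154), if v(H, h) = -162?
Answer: 82565752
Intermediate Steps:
(-2529 + 707)*(v(77, 67) - 45154) = (-2529 + 707)*(-162 - 45154) = -1822*(-45316) = 82565752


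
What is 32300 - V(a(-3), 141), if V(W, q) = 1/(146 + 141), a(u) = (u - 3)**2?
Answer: 9270099/287 ≈ 32300.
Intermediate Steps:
a(u) = (-3 + u)**2
V(W, q) = 1/287
32300 - V(a(-3), 141) = 32300 - 1*1/287 = 32300 - 1/287 = 9270099/287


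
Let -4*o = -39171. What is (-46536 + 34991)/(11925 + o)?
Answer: -46180/86871 ≈ -0.53159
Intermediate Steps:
o = 39171/4 (o = -¼*(-39171) = 39171/4 ≈ 9792.8)
(-46536 + 34991)/(11925 + o) = (-46536 + 34991)/(11925 + 39171/4) = -11545/86871/4 = -11545*4/86871 = -46180/86871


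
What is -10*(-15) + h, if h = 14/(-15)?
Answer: 2236/15 ≈ 149.07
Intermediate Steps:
h = -14/15 (h = 14*(-1/15) = -14/15 ≈ -0.93333)
-10*(-15) + h = -10*(-15) - 14/15 = 150 - 14/15 = 2236/15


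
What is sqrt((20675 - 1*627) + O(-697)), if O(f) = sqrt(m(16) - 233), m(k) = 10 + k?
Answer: sqrt(20048 + 3*I*sqrt(23)) ≈ 141.59 + 0.0508*I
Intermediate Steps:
O(f) = 3*I*sqrt(23) (O(f) = sqrt((10 + 16) - 233) = sqrt(26 - 233) = sqrt(-207) = 3*I*sqrt(23))
sqrt((20675 - 1*627) + O(-697)) = sqrt((20675 - 1*627) + 3*I*sqrt(23)) = sqrt((20675 - 627) + 3*I*sqrt(23)) = sqrt(20048 + 3*I*sqrt(23))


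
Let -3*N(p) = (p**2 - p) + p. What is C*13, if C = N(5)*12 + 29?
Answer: -923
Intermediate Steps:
N(p) = -p**2/3 (N(p) = -((p**2 - p) + p)/3 = -p**2/3)
C = -71 (C = -1/3*5**2*12 + 29 = -1/3*25*12 + 29 = -25/3*12 + 29 = -100 + 29 = -71)
C*13 = -71*13 = -923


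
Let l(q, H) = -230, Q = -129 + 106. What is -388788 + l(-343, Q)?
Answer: -389018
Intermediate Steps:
Q = -23
-388788 + l(-343, Q) = -388788 - 230 = -389018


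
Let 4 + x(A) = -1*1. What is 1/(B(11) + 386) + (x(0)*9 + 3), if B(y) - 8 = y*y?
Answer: -21629/515 ≈ -41.998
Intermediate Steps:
B(y) = 8 + y**2 (B(y) = 8 + y*y = 8 + y**2)
x(A) = -5 (x(A) = -4 - 1*1 = -4 - 1 = -5)
1/(B(11) + 386) + (x(0)*9 + 3) = 1/((8 + 11**2) + 386) + (-5*9 + 3) = 1/((8 + 121) + 386) + (-45 + 3) = 1/(129 + 386) - 42 = 1/515 - 42 = -21629/515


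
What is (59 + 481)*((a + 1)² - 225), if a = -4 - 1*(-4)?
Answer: -120960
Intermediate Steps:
a = 0 (a = -4 + 4 = 0)
(59 + 481)*((a + 1)² - 225) = (59 + 481)*((0 + 1)² - 225) = 540*(1² - 225) = 540*(1 - 225) = 540*(-224) = -120960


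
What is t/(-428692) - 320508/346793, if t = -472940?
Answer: 6653266471/37166846189 ≈ 0.17901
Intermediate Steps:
t/(-428692) - 320508/346793 = -472940/(-428692) - 320508/346793 = -472940*(-1/428692) - 320508*1/346793 = 118235/107173 - 320508/346793 = 6653266471/37166846189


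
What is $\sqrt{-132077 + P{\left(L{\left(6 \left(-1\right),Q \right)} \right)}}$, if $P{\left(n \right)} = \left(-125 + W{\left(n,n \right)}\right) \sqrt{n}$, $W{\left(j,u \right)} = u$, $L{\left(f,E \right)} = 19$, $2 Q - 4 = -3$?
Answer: $\sqrt{-132077 - 106 \sqrt{19}} \approx 364.06 i$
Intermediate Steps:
$Q = \frac{1}{2}$ ($Q = 2 + \frac{1}{2} \left(-3\right) = 2 - \frac{3}{2} = \frac{1}{2} \approx 0.5$)
$P{\left(n \right)} = \sqrt{n} \left(-125 + n\right)$ ($P{\left(n \right)} = \left(-125 + n\right) \sqrt{n} = \sqrt{n} \left(-125 + n\right)$)
$\sqrt{-132077 + P{\left(L{\left(6 \left(-1\right),Q \right)} \right)}} = \sqrt{-132077 + \sqrt{19} \left(-125 + 19\right)} = \sqrt{-132077 + \sqrt{19} \left(-106\right)} = \sqrt{-132077 - 106 \sqrt{19}}$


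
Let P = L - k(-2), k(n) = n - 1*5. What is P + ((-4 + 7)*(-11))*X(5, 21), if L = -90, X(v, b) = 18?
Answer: -677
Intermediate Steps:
k(n) = -5 + n (k(n) = n - 5 = -5 + n)
P = -83 (P = -90 - (-5 - 2) = -90 - 1*(-7) = -90 + 7 = -83)
P + ((-4 + 7)*(-11))*X(5, 21) = -83 + ((-4 + 7)*(-11))*18 = -83 + (3*(-11))*18 = -83 - 33*18 = -83 - 594 = -677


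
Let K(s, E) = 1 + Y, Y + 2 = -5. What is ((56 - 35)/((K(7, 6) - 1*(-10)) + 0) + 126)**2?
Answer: 275625/16 ≈ 17227.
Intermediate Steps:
Y = -7 (Y = -2 - 5 = -7)
K(s, E) = -6 (K(s, E) = 1 - 7 = -6)
((56 - 35)/((K(7, 6) - 1*(-10)) + 0) + 126)**2 = ((56 - 35)/((-6 - 1*(-10)) + 0) + 126)**2 = (21/((-6 + 10) + 0) + 126)**2 = (21/(4 + 0) + 126)**2 = (21/4 + 126)**2 = (525/4)**2 = 275625/16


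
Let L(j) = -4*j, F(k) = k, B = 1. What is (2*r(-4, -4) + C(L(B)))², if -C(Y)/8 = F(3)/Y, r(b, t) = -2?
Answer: 4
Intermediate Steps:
C(Y) = -24/Y
(2*r(-4, -4) + C(L(B)))² = (2*(-2) - 24/((-4*1)))² = (-4 - 24/(-4))² = (-4 - 24*(-¼))² = (-4 + 6)² = 2² = 4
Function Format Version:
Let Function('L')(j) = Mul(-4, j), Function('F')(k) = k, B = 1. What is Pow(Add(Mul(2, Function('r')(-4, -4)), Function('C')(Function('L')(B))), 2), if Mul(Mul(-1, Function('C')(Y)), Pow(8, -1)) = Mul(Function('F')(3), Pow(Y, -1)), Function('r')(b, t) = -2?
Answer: 4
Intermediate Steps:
Function('C')(Y) = Mul(-24, Pow(Y, -1)) (Function('C')(Y) = Mul(-8, Mul(3, Pow(Y, -1))) = Mul(-24, Pow(Y, -1)))
Pow(Add(Mul(2, Function('r')(-4, -4)), Function('C')(Function('L')(B))), 2) = Pow(Add(Mul(2, -2), Mul(-24, Pow(Mul(-4, 1), -1))), 2) = Pow(Add(-4, Mul(-24, Pow(-4, -1))), 2) = Pow(Add(-4, Mul(-24, Rational(-1, 4))), 2) = Pow(Add(-4, 6), 2) = Pow(2, 2) = 4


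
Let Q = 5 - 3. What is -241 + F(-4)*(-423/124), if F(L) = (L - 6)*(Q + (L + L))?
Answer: -13816/31 ≈ -445.68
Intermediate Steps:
Q = 2
F(L) = (-6 + L)*(2 + 2*L) (F(L) = (L - 6)*(2 + (L + L)) = (-6 + L)*(2 + 2*L))
-241 + F(-4)*(-423/124) = -241 + (-12 - 10*(-4) + 2*(-4)²)*(-423/124) = -241 + (-12 + 40 + 2*16)*(-423*1/124) = -241 + (-12 + 40 + 32)*(-423/124) = -241 + 60*(-423/124) = -241 - 6345/31 = -13816/31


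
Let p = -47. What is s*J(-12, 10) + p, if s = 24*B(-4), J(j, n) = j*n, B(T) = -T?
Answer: -11567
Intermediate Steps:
s = 96 (s = 24*(-1*(-4)) = 24*4 = 96)
s*J(-12, 10) + p = 96*(-12*10) - 47 = 96*(-120) - 47 = -11520 - 47 = -11567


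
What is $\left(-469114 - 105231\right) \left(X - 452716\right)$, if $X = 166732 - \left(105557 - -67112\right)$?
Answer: $263425057285$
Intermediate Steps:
$X = -5937$ ($X = 166732 - \left(105557 + 67112\right) = 166732 - 172669 = -5937$)
$\left(-469114 - 105231\right) \left(X - 452716\right) = \left(-469114 - 105231\right) \left(-5937 - 452716\right) = \left(-574345\right) \left(-458653\right) = 263425057285$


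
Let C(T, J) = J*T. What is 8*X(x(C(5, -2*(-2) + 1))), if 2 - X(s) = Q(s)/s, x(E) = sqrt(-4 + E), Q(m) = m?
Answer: 8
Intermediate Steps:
X(s) = 1 (X(s) = 2 - s/s = 2 - 1*1 = 2 - 1 = 1)
8*X(x(C(5, -2*(-2) + 1))) = 8*1 = 8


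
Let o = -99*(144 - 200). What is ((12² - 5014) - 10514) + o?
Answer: -9840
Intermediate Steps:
o = 5544 (o = -99*(-56) = 5544)
((12² - 5014) - 10514) + o = ((12² - 5014) - 10514) + 5544 = ((144 - 5014) - 10514) + 5544 = (-4870 - 10514) + 5544 = -15384 + 5544 = -9840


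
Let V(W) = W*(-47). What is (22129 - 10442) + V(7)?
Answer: 11358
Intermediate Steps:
V(W) = -47*W
(22129 - 10442) + V(7) = (22129 - 10442) - 47*7 = 11687 - 329 = 11358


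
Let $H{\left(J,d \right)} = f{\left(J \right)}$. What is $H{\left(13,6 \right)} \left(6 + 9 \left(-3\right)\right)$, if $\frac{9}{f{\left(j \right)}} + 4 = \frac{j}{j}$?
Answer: $63$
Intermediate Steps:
$f{\left(j \right)} = -3$ ($f{\left(j \right)} = \frac{9}{-4 + \frac{j}{j}} = \frac{9}{-4 + 1} = \frac{9}{-3} = 9 \left(- \frac{1}{3}\right) = -3$)
$H{\left(J,d \right)} = -3$
$H{\left(13,6 \right)} \left(6 + 9 \left(-3\right)\right) = - 3 \left(6 + 9 \left(-3\right)\right) = - 3 \left(6 - 27\right) = \left(-3\right) \left(-21\right) = 63$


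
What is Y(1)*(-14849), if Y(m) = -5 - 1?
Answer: 89094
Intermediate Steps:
Y(m) = -6
Y(1)*(-14849) = -6*(-14849) = 89094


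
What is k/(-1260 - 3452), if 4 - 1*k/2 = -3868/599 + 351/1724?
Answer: -341577/78483376 ≈ -0.0043522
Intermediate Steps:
k = 10588887/516338 (k = 8 - 2*(-3868/599 + 351/1724) = 8 - 2*(-6458183/1032676) = 8 + 6458183/516338 = 10588887/516338 ≈ 20.508)
k/(-1260 - 3452) = 10588887/(516338*(-1260 - 3452)) = (10588887/516338)/(-4712) = (10588887/516338)*(-1/4712) = -341577/78483376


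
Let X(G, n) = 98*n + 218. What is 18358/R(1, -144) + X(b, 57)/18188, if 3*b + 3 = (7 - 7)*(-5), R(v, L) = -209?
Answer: -83170567/950323 ≈ -87.518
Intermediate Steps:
b = -1 (b = -1 + ((7 - 7)*(-5))/3 = -1 + (0*(-5))/3 = -1 + (1/3)*0 = -1 + 0 = -1)
X(G, n) = 218 + 98*n
18358/R(1, -144) + X(b, 57)/18188 = 18358/(-209) + (218 + 98*57)/18188 = 18358*(-1/209) + (218 + 5586)*(1/18188) = -18358/209 + 5804*(1/18188) = -18358/209 + 1451/4547 = -83170567/950323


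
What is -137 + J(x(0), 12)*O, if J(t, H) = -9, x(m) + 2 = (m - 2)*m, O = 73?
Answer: -794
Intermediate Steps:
x(m) = -2 + m*(-2 + m) (x(m) = -2 + (m - 2)*m = -2 + (-2 + m)*m = -2 + m*(-2 + m))
-137 + J(x(0), 12)*O = -137 - 9*73 = -137 - 657 = -794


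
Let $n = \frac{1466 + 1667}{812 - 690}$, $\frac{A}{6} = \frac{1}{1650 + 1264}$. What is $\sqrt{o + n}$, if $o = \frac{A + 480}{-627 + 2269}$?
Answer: $\frac{2 \sqrt{34571757058109981}}{72968017} \approx 5.0963$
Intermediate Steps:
$A = \frac{3}{1457}$ ($A = \frac{6}{1650 + 1264} = \frac{6}{2914} = 6 \cdot \frac{1}{2914} = \frac{3}{1457} \approx 0.002059$)
$o = \frac{699363}{2392394}$ ($o = \frac{\frac{3}{1457} + 480}{-627 + 2269} = \frac{699363}{1457 \cdot 1642} = \frac{699363}{1457} \cdot \frac{1}{1642} = \frac{699363}{2392394} \approx 0.29233$)
$n = \frac{3133}{122} \approx 25.68$
$\sqrt{o + n} = \sqrt{\frac{699363}{2392394} + \frac{3133}{122}} = \sqrt{\frac{1895173172}{72968017}} = \frac{2 \sqrt{34571757058109981}}{72968017}$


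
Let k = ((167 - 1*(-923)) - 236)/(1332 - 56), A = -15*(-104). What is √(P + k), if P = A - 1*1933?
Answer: I*√151554986/638 ≈ 19.296*I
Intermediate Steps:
A = 1560
P = -373 (P = 1560 - 1*1933 = 1560 - 1933 = -373)
k = 427/638 (k = ((167 + 923) - 236)/1276 = (1090 - 236)*(1/1276) = 854*(1/1276) = 427/638 ≈ 0.66928)
√(P + k) = √(-373 + 427/638) = √(-237547/638) = I*√151554986/638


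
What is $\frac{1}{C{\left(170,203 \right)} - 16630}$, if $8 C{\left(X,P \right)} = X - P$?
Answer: $- \frac{8}{133073} \approx -6.0117 \cdot 10^{-5}$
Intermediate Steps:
$C{\left(X,P \right)} = - \frac{P}{8} + \frac{X}{8}$ ($C{\left(X,P \right)} = \frac{X - P}{8} = - \frac{P}{8} + \frac{X}{8}$)
$\frac{1}{C{\left(170,203 \right)} - 16630} = \frac{1}{\left(\left(- \frac{1}{8}\right) 203 + \frac{1}{8} \cdot 170\right) - 16630} = \frac{1}{\left(- \frac{203}{8} + \frac{85}{4}\right) - 16630} = \frac{1}{- \frac{33}{8} - 16630} = \frac{1}{- \frac{133073}{8}} = - \frac{8}{133073}$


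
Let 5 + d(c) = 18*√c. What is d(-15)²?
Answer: (5 - 18*I*√15)² ≈ -4835.0 - 697.14*I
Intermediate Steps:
d(c) = -5 + 18*√c
d(-15)² = (-5 + 18*√(-15))² = (-5 + 18*(I*√15))² = (-5 + 18*I*√15)²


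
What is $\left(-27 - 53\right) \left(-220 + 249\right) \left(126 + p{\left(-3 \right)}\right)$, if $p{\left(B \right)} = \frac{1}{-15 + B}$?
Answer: $- \frac{2629720}{9} \approx -2.9219 \cdot 10^{5}$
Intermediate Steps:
$\left(-27 - 53\right) \left(-220 + 249\right) \left(126 + p{\left(-3 \right)}\right) = \left(-27 - 53\right) \left(-220 + 249\right) \left(126 + \frac{1}{-15 - 3}\right) = \left(-80\right) 29 \left(126 + \frac{1}{-18}\right) = - 2320 \left(126 - \frac{1}{18}\right) = \left(-2320\right) \frac{2267}{18} = - \frac{2629720}{9}$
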